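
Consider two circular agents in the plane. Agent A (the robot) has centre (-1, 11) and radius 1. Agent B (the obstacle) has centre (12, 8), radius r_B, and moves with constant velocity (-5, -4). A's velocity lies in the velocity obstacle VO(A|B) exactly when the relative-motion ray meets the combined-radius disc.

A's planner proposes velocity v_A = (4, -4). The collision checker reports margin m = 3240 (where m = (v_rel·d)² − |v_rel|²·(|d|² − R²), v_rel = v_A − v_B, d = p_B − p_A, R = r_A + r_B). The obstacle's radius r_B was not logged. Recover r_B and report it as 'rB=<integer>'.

m = 3240
d = (13, -3);  v_rel = (9, 0),  |v_rel|² = 81
v_rel×d = (9)·(-3) − (0)·(13) = -27
since m = R²·81 − (-27)²:  R² = (729 + 3240) / 81 = 49
R = √49 = 7  ⇒  r_B = 7 − 1 = 6

rB=6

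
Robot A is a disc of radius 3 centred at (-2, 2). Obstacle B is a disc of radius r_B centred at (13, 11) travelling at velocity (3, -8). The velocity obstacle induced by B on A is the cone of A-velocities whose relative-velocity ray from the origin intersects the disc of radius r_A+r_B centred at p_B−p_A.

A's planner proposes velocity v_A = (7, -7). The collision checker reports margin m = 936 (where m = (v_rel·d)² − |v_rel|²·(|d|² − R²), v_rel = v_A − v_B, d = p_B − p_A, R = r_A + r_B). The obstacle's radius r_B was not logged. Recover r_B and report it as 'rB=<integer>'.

m = 936
d = (15, 9);  v_rel = (4, 1),  |v_rel|² = 17
v_rel×d = (4)·(9) − (1)·(15) = 21
since m = R²·17 − 21²:  R² = (441 + 936) / 17 = 81
R = √81 = 9  ⇒  r_B = 9 − 3 = 6

rB=6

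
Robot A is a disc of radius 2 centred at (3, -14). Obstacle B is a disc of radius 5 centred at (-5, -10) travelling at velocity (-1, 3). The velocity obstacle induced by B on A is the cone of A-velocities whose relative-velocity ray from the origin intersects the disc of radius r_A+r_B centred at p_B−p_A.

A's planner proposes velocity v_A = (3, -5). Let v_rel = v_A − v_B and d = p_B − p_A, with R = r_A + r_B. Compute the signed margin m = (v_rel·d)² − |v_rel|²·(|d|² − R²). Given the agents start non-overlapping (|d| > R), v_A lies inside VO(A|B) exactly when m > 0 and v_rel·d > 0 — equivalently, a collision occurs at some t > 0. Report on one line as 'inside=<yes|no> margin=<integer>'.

d = (-8, 4),  |d|² = 80;  R = 2+5 = 7,  c = 80−7² = 31
v_rel = (4, -8),  |v_rel|² = 80;  v_rel·d = (4)·(-8) + (-8)·(4) = -64
80·t² + 128·t + 31 = 0  ⇒  m = (-64)² − 80·31 = 1616
m = 1616 > 0,  v_rel·d = -64 < 0  ⇒  outside

inside=no margin=1616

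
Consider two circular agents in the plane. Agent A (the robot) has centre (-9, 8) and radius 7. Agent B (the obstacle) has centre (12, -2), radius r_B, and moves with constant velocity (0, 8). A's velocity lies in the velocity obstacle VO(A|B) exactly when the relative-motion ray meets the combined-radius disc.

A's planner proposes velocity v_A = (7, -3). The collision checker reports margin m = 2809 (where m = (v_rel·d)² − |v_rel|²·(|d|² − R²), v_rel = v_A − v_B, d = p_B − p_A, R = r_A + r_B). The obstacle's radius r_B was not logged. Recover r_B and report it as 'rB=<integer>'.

m = 2809
d = (21, -10);  v_rel = (7, -11),  |v_rel|² = 170
v_rel×d = (7)·(-10) − (-11)·(21) = 161
since m = R²·170 − 161²:  R² = (25921 + 2809) / 170 = 169
R = √169 = 13  ⇒  r_B = 13 − 7 = 6

rB=6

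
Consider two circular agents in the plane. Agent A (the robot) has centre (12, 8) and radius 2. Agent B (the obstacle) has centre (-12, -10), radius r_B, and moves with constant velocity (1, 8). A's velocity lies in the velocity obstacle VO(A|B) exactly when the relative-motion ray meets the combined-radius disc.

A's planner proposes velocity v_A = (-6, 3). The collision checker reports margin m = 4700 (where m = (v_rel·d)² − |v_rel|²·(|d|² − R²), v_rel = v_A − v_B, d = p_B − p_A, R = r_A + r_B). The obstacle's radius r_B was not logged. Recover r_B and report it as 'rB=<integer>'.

m = 4700
d = (-24, -18);  v_rel = (-7, -5),  |v_rel|² = 74
v_rel×d = (-7)·(-18) − (-5)·(-24) = 6
since m = R²·74 − 6²:  R² = (36 + 4700) / 74 = 64
R = √64 = 8  ⇒  r_B = 8 − 2 = 6

rB=6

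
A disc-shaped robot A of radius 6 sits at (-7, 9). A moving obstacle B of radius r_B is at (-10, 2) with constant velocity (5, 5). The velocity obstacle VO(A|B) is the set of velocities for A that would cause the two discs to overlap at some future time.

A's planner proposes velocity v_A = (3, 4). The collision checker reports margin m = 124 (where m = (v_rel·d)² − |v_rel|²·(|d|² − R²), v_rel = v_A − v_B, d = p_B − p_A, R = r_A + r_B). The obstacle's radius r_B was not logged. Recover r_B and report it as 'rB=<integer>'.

m = 124
d = (-3, -7);  v_rel = (-2, -1),  |v_rel|² = 5
v_rel×d = (-2)·(-7) − (-1)·(-3) = 11
since m = R²·5 − 11²:  R² = (121 + 124) / 5 = 49
R = √49 = 7  ⇒  r_B = 7 − 6 = 1

rB=1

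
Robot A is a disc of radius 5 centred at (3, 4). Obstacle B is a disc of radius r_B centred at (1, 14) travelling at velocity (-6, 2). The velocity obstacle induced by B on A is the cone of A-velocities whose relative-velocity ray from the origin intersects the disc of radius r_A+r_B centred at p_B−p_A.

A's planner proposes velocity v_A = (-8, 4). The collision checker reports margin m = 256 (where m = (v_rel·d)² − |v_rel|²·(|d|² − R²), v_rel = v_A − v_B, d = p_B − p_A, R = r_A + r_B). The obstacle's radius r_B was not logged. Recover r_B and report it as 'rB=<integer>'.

m = 256
d = (-2, 10);  v_rel = (-2, 2),  |v_rel|² = 8
v_rel×d = (-2)·(10) − (2)·(-2) = -16
since m = R²·8 − (-16)²:  R² = (256 + 256) / 8 = 64
R = √64 = 8  ⇒  r_B = 8 − 5 = 3

rB=3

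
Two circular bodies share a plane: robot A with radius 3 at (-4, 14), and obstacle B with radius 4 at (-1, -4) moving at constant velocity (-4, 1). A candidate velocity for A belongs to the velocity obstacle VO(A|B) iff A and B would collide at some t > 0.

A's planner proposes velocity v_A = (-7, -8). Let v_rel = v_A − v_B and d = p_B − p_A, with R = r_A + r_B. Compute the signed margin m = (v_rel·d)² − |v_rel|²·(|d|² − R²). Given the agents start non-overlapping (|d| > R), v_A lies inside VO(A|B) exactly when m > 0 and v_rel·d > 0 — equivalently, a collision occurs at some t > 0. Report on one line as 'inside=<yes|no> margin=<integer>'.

d = (3, -18),  |d|² = 333;  R = 3+4 = 7,  c = 333−7² = 284
v_rel = (-3, -9),  |v_rel|² = 90;  v_rel·d = (-3)·(3) + (-9)·(-18) = 153
90·t² − 306·t + 284 = 0  ⇒  m = 153² − 90·284 = -2151
m = -2151 < 0,  v_rel·d = 153 > 0  ⇒  outside

inside=no margin=-2151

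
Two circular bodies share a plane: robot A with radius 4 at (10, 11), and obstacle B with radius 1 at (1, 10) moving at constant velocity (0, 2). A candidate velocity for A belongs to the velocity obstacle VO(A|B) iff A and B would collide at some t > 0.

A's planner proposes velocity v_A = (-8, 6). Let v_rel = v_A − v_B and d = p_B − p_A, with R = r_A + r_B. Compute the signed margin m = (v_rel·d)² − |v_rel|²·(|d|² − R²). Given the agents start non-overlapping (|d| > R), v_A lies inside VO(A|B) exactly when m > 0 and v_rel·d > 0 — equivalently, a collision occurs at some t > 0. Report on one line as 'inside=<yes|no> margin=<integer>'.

d = (-9, -1),  |d|² = 82;  R = 4+1 = 5,  c = 82−5² = 57
v_rel = (-8, 4),  |v_rel|² = 80;  v_rel·d = (-8)·(-9) + (4)·(-1) = 68
80·t² − 136·t + 57 = 0  ⇒  m = 68² − 80·57 = 64
m = 64 > 0,  v_rel·d = 68 > 0  ⇒  inside

inside=yes margin=64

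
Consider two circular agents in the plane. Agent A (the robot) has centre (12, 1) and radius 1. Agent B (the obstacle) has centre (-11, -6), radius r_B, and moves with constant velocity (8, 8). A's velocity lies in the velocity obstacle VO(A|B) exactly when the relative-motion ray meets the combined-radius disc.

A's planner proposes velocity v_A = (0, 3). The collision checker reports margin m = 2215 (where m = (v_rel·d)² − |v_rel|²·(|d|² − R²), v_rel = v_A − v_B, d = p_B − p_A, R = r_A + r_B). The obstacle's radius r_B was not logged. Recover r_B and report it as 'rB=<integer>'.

m = 2215
d = (-23, -7);  v_rel = (-8, -5),  |v_rel|² = 89
v_rel×d = (-8)·(-7) − (-5)·(-23) = -59
since m = R²·89 − (-59)²:  R² = (3481 + 2215) / 89 = 64
R = √64 = 8  ⇒  r_B = 8 − 1 = 7

rB=7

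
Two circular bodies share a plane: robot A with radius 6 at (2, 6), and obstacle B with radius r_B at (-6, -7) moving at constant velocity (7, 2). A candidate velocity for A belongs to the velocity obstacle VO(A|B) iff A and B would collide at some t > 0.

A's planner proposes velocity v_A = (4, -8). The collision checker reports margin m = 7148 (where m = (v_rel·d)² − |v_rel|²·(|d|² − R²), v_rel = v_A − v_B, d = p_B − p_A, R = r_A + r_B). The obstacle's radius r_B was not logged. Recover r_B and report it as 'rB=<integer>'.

m = 7148
d = (-8, -13);  v_rel = (-3, -10),  |v_rel|² = 109
v_rel×d = (-3)·(-13) − (-10)·(-8) = -41
since m = R²·109 − (-41)²:  R² = (1681 + 7148) / 109 = 81
R = √81 = 9  ⇒  r_B = 9 − 6 = 3

rB=3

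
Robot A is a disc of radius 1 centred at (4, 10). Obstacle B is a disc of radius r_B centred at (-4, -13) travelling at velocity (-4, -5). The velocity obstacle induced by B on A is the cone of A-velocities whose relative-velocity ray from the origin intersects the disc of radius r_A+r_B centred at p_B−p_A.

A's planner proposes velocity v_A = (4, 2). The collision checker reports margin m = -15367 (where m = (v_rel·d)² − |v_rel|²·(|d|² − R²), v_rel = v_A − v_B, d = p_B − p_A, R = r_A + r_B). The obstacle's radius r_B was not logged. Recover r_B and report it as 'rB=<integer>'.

m = -15367
d = (-8, -23);  v_rel = (8, 7),  |v_rel|² = 113
v_rel×d = (8)·(-23) − (7)·(-8) = -128
since m = R²·113 − (-128)²:  R² = (16384 + -15367) / 113 = 9
R = √9 = 3  ⇒  r_B = 3 − 1 = 2

rB=2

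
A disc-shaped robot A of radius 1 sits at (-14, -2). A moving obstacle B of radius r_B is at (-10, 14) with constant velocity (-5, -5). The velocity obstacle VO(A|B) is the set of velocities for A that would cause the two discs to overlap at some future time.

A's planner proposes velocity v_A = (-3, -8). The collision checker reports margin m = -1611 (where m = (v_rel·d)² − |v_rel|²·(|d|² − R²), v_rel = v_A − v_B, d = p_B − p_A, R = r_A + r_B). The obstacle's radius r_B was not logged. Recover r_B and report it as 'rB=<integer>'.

m = -1611
d = (4, 16);  v_rel = (2, -3),  |v_rel|² = 13
v_rel×d = (2)·(16) − (-3)·(4) = 44
since m = R²·13 − 44²:  R² = (1936 + -1611) / 13 = 25
R = √25 = 5  ⇒  r_B = 5 − 1 = 4

rB=4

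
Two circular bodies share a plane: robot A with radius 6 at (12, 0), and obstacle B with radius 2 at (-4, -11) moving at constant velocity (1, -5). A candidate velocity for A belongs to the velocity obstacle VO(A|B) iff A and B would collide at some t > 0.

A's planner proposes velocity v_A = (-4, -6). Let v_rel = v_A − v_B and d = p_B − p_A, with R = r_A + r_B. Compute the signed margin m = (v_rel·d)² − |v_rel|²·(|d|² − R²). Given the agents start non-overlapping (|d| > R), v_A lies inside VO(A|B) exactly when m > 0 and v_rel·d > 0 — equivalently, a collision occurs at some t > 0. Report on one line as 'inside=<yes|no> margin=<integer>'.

d = (-16, -11),  |d|² = 377;  R = 6+2 = 8,  c = 377−8² = 313
v_rel = (-5, -1),  |v_rel|² = 26;  v_rel·d = (-5)·(-16) + (-1)·(-11) = 91
26·t² − 182·t + 313 = 0  ⇒  m = 91² − 26·313 = 143
m = 143 > 0,  v_rel·d = 91 > 0  ⇒  inside

inside=yes margin=143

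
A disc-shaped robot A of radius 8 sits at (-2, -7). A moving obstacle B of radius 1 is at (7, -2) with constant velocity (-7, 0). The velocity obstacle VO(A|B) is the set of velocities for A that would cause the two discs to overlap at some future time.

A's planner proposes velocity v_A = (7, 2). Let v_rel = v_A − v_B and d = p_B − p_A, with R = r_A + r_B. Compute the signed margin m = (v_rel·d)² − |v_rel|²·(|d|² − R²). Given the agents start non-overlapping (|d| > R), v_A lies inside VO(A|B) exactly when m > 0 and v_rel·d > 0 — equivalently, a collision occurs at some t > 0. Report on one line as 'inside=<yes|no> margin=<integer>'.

d = (9, 5),  |d|² = 106;  R = 8+1 = 9,  c = 106−9² = 25
v_rel = (14, 2),  |v_rel|² = 200;  v_rel·d = (14)·(9) + (2)·(5) = 136
200·t² − 272·t + 25 = 0  ⇒  m = 136² − 200·25 = 13496
m = 13496 > 0,  v_rel·d = 136 > 0  ⇒  inside

inside=yes margin=13496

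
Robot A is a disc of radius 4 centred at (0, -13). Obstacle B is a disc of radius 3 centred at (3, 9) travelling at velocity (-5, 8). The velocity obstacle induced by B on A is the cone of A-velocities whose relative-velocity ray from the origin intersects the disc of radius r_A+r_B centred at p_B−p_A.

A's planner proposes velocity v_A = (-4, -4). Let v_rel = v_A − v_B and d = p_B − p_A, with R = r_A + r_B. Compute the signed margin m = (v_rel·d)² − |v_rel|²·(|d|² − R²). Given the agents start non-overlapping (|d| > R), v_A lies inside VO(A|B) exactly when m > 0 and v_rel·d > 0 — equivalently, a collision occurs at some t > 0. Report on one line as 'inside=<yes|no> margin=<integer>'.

d = (3, 22),  |d|² = 493;  R = 4+3 = 7,  c = 493−7² = 444
v_rel = (1, -12),  |v_rel|² = 145;  v_rel·d = (1)·(3) + (-12)·(22) = -261
145·t² + 522·t + 444 = 0  ⇒  m = (-261)² − 145·444 = 3741
m = 3741 > 0,  v_rel·d = -261 < 0  ⇒  outside

inside=no margin=3741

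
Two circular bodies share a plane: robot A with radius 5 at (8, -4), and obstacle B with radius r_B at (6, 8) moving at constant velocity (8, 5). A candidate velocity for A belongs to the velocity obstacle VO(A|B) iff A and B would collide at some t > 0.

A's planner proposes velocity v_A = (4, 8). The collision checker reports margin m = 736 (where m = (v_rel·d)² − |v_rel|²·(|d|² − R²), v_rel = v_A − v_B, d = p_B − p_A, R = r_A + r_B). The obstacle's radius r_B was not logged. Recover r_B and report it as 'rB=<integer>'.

m = 736
d = (-2, 12);  v_rel = (-4, 3),  |v_rel|² = 25
v_rel×d = (-4)·(12) − (3)·(-2) = -42
since m = R²·25 − (-42)²:  R² = (1764 + 736) / 25 = 100
R = √100 = 10  ⇒  r_B = 10 − 5 = 5

rB=5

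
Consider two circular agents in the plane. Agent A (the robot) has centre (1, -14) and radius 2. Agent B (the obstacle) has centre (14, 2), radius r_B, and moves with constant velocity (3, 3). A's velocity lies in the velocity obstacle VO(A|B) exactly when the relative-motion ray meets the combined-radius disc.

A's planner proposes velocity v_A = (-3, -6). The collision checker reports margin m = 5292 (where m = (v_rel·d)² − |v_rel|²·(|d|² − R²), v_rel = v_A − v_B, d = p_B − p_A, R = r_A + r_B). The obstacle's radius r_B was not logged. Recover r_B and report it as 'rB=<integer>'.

m = 5292
d = (13, 16);  v_rel = (-6, -9),  |v_rel|² = 117
v_rel×d = (-6)·(16) − (-9)·(13) = 21
since m = R²·117 − 21²:  R² = (441 + 5292) / 117 = 49
R = √49 = 7  ⇒  r_B = 7 − 2 = 5

rB=5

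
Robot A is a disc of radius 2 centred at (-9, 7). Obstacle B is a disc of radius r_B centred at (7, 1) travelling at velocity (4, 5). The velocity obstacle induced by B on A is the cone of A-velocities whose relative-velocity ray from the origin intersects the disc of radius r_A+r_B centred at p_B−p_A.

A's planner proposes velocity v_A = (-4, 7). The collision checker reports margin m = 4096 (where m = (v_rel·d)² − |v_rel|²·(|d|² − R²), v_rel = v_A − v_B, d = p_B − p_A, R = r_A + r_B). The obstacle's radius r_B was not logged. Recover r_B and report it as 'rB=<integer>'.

m = 4096
d = (16, -6);  v_rel = (-8, 2),  |v_rel|² = 68
v_rel×d = (-8)·(-6) − (2)·(16) = 16
since m = R²·68 − 16²:  R² = (256 + 4096) / 68 = 64
R = √64 = 8  ⇒  r_B = 8 − 2 = 6

rB=6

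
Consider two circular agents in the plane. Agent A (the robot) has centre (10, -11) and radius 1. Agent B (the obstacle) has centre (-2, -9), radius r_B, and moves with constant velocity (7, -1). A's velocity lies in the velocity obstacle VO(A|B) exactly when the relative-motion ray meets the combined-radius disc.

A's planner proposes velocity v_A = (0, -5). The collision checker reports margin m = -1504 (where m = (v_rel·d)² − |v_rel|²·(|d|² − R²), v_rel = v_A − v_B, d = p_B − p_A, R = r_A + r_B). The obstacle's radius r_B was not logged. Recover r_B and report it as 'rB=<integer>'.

m = -1504
d = (-12, 2);  v_rel = (-7, -4),  |v_rel|² = 65
v_rel×d = (-7)·(2) − (-4)·(-12) = -62
since m = R²·65 − (-62)²:  R² = (3844 + -1504) / 65 = 36
R = √36 = 6  ⇒  r_B = 6 − 1 = 5

rB=5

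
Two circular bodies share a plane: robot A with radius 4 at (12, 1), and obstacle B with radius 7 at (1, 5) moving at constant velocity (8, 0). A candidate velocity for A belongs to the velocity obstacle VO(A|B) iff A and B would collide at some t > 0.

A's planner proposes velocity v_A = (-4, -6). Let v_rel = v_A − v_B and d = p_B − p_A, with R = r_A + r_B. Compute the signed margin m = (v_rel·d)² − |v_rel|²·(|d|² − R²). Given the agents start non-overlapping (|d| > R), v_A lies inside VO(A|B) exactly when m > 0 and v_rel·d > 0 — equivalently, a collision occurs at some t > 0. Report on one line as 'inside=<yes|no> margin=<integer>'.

d = (-11, 4),  |d|² = 137;  R = 4+7 = 11,  c = 137−11² = 16
v_rel = (-12, -6),  |v_rel|² = 180;  v_rel·d = (-12)·(-11) + (-6)·(4) = 108
180·t² − 216·t + 16 = 0  ⇒  m = 108² − 180·16 = 8784
m = 8784 > 0,  v_rel·d = 108 > 0  ⇒  inside

inside=yes margin=8784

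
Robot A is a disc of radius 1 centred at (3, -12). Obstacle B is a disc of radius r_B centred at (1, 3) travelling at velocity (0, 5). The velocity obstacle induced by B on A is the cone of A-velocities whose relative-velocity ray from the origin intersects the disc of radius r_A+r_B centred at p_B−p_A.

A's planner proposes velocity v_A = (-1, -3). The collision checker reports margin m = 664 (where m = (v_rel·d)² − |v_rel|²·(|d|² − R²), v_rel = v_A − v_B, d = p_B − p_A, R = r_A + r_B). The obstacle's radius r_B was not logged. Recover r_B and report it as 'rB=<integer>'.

m = 664
d = (-2, 15);  v_rel = (-1, -8),  |v_rel|² = 65
v_rel×d = (-1)·(15) − (-8)·(-2) = -31
since m = R²·65 − (-31)²:  R² = (961 + 664) / 65 = 25
R = √25 = 5  ⇒  r_B = 5 − 1 = 4

rB=4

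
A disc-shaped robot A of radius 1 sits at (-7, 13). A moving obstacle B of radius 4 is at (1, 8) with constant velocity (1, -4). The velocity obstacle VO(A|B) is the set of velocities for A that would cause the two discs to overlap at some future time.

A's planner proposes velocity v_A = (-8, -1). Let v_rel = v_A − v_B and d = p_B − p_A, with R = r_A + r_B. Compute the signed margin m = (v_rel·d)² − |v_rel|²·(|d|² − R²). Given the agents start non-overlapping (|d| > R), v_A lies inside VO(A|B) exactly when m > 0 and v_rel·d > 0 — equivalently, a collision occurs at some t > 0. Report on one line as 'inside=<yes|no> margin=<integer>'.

d = (8, -5),  |d|² = 89;  R = 1+4 = 5,  c = 89−5² = 64
v_rel = (-9, 3),  |v_rel|² = 90;  v_rel·d = (-9)·(8) + (3)·(-5) = -87
90·t² + 174·t + 64 = 0  ⇒  m = (-87)² − 90·64 = 1809
m = 1809 > 0,  v_rel·d = -87 < 0  ⇒  outside

inside=no margin=1809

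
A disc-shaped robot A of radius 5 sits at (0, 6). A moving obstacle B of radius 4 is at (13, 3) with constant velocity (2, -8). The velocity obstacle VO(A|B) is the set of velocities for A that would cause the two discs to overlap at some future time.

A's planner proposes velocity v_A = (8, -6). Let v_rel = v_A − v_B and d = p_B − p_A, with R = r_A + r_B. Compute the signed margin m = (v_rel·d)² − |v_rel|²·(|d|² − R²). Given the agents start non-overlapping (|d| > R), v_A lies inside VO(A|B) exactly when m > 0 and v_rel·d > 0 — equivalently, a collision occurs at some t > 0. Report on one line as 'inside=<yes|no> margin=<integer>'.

d = (13, -3),  |d|² = 178;  R = 5+4 = 9,  c = 178−9² = 97
v_rel = (6, 2),  |v_rel|² = 40;  v_rel·d = (6)·(13) + (2)·(-3) = 72
40·t² − 144·t + 97 = 0  ⇒  m = 72² − 40·97 = 1304
m = 1304 > 0,  v_rel·d = 72 > 0  ⇒  inside

inside=yes margin=1304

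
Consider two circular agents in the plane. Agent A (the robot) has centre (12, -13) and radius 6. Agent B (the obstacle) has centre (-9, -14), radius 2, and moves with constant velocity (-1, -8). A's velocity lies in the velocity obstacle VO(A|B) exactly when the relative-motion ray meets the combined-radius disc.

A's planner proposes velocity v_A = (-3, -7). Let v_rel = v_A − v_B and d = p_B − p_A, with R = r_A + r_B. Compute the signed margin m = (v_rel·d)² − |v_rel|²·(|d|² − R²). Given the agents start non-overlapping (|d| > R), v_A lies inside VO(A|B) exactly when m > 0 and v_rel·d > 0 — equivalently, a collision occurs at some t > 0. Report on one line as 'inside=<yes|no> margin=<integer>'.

d = (-21, -1),  |d|² = 442;  R = 6+2 = 8,  c = 442−8² = 378
v_rel = (-2, 1),  |v_rel|² = 5;  v_rel·d = (-2)·(-21) + (1)·(-1) = 41
5·t² − 82·t + 378 = 0  ⇒  m = 41² − 5·378 = -209
m = -209 < 0,  v_rel·d = 41 > 0  ⇒  outside

inside=no margin=-209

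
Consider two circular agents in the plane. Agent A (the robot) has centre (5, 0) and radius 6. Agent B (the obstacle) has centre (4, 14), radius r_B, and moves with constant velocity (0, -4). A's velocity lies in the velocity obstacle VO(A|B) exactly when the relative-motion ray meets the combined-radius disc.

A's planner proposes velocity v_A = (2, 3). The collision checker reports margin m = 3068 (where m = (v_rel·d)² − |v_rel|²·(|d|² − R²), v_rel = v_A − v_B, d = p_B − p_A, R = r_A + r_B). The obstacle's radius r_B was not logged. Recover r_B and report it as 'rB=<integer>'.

m = 3068
d = (-1, 14);  v_rel = (2, 7),  |v_rel|² = 53
v_rel×d = (2)·(14) − (7)·(-1) = 35
since m = R²·53 − 35²:  R² = (1225 + 3068) / 53 = 81
R = √81 = 9  ⇒  r_B = 9 − 6 = 3

rB=3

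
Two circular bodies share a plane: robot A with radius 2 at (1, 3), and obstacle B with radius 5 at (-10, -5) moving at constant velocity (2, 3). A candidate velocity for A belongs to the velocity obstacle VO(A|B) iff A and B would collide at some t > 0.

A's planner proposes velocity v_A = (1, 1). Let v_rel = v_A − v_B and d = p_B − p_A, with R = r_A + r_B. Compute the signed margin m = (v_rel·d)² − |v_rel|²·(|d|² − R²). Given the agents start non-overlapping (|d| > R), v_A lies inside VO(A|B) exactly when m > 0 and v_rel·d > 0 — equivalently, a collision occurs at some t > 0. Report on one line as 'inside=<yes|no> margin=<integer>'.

d = (-11, -8),  |d|² = 185;  R = 2+5 = 7,  c = 185−7² = 136
v_rel = (-1, -2),  |v_rel|² = 5;  v_rel·d = (-1)·(-11) + (-2)·(-8) = 27
5·t² − 54·t + 136 = 0  ⇒  m = 27² − 5·136 = 49
m = 49 > 0,  v_rel·d = 27 > 0  ⇒  inside

inside=yes margin=49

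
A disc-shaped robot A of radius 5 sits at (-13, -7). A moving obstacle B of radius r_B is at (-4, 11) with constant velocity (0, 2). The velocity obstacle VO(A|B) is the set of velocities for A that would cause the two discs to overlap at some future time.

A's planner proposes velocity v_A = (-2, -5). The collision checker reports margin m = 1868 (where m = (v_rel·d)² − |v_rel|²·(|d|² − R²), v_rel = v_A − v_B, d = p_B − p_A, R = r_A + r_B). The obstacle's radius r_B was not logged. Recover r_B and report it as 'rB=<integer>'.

m = 1868
d = (9, 18);  v_rel = (-2, -7),  |v_rel|² = 53
v_rel×d = (-2)·(18) − (-7)·(9) = 27
since m = R²·53 − 27²:  R² = (729 + 1868) / 53 = 49
R = √49 = 7  ⇒  r_B = 7 − 5 = 2

rB=2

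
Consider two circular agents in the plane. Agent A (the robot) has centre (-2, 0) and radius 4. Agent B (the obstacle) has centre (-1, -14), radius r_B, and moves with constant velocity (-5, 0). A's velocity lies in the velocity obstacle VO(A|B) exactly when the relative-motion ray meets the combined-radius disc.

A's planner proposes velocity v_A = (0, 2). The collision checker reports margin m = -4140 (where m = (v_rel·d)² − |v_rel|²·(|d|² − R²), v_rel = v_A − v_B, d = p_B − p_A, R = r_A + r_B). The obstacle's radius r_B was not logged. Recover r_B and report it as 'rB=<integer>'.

m = -4140
d = (1, -14);  v_rel = (5, 2),  |v_rel|² = 29
v_rel×d = (5)·(-14) − (2)·(1) = -72
since m = R²·29 − (-72)²:  R² = (5184 + -4140) / 29 = 36
R = √36 = 6  ⇒  r_B = 6 − 4 = 2

rB=2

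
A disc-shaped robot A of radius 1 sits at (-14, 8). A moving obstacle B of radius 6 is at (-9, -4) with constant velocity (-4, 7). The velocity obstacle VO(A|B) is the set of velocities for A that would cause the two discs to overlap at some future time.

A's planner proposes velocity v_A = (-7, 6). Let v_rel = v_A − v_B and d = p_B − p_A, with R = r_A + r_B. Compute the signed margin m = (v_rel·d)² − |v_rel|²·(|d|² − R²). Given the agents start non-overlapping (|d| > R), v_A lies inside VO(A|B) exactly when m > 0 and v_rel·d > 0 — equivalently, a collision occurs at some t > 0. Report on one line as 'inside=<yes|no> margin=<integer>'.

d = (5, -12),  |d|² = 169;  R = 1+6 = 7,  c = 169−7² = 120
v_rel = (-3, -1),  |v_rel|² = 10;  v_rel·d = (-3)·(5) + (-1)·(-12) = -3
10·t² + 6·t + 120 = 0  ⇒  m = (-3)² − 10·120 = -1191
m = -1191 < 0,  v_rel·d = -3 < 0  ⇒  outside

inside=no margin=-1191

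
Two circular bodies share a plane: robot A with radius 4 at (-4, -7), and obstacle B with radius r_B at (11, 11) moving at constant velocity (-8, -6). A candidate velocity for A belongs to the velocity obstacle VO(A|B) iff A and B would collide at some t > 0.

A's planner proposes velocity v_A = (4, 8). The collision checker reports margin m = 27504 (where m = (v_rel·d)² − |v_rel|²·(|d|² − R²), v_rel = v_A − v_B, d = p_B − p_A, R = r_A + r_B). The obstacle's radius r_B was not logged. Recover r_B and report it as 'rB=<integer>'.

m = 27504
d = (15, 18);  v_rel = (12, 14),  |v_rel|² = 340
v_rel×d = (12)·(18) − (14)·(15) = 6
since m = R²·340 − 6²:  R² = (36 + 27504) / 340 = 81
R = √81 = 9  ⇒  r_B = 9 − 4 = 5

rB=5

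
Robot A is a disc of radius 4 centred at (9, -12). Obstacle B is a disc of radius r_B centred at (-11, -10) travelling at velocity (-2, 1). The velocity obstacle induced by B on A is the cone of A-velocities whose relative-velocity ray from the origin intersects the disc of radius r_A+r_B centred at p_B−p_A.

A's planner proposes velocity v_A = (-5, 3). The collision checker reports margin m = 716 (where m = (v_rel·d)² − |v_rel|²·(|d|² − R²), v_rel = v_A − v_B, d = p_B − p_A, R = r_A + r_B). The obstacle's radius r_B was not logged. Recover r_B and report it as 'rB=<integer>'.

m = 716
d = (-20, 2);  v_rel = (-3, 2),  |v_rel|² = 13
v_rel×d = (-3)·(2) − (2)·(-20) = 34
since m = R²·13 − 34²:  R² = (1156 + 716) / 13 = 144
R = √144 = 12  ⇒  r_B = 12 − 4 = 8

rB=8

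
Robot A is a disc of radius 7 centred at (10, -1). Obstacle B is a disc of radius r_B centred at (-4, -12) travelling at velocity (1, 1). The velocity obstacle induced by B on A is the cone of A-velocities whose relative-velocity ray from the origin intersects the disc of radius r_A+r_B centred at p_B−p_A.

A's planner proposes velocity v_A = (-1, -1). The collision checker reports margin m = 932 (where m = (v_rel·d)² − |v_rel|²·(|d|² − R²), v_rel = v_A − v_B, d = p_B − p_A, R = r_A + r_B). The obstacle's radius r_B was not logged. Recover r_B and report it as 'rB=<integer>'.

m = 932
d = (-14, -11);  v_rel = (-2, -2),  |v_rel|² = 8
v_rel×d = (-2)·(-11) − (-2)·(-14) = -6
since m = R²·8 − (-6)²:  R² = (36 + 932) / 8 = 121
R = √121 = 11  ⇒  r_B = 11 − 7 = 4

rB=4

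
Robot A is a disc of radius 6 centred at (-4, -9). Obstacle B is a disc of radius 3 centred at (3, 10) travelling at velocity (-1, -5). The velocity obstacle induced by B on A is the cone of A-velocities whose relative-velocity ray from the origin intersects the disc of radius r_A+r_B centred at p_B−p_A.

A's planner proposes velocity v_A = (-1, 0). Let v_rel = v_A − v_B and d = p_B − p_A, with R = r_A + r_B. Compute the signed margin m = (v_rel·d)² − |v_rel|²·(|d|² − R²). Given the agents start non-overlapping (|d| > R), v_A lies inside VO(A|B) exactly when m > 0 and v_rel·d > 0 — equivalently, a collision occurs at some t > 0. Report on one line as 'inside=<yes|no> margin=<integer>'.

d = (7, 19),  |d|² = 410;  R = 6+3 = 9,  c = 410−9² = 329
v_rel = (0, 5),  |v_rel|² = 25;  v_rel·d = (0)·(7) + (5)·(19) = 95
25·t² − 190·t + 329 = 0  ⇒  m = 95² − 25·329 = 800
m = 800 > 0,  v_rel·d = 95 > 0  ⇒  inside

inside=yes margin=800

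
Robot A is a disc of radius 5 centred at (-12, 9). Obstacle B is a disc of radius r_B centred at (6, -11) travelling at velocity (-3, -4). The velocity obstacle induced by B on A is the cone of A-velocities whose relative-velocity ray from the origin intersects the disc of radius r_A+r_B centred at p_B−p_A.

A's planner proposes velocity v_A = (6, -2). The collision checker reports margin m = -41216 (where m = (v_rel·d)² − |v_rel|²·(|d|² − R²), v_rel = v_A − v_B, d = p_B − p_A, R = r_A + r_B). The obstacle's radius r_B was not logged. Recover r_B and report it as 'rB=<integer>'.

m = -41216
d = (18, -20);  v_rel = (9, 2),  |v_rel|² = 85
v_rel×d = (9)·(-20) − (2)·(18) = -216
since m = R²·85 − (-216)²:  R² = (46656 + -41216) / 85 = 64
R = √64 = 8  ⇒  r_B = 8 − 5 = 3

rB=3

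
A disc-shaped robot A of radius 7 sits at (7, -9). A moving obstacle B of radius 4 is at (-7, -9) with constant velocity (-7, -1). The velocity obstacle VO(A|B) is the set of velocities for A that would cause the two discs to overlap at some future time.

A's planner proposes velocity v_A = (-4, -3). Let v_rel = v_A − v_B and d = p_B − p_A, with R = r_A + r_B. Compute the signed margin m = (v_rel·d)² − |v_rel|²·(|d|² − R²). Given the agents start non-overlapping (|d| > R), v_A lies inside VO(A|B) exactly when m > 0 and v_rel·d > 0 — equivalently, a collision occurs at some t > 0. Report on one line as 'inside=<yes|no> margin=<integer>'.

d = (-14, 0),  |d|² = 196;  R = 7+4 = 11,  c = 196−11² = 75
v_rel = (3, -2),  |v_rel|² = 13;  v_rel·d = (3)·(-14) + (-2)·(0) = -42
13·t² + 84·t + 75 = 0  ⇒  m = (-42)² − 13·75 = 789
m = 789 > 0,  v_rel·d = -42 < 0  ⇒  outside

inside=no margin=789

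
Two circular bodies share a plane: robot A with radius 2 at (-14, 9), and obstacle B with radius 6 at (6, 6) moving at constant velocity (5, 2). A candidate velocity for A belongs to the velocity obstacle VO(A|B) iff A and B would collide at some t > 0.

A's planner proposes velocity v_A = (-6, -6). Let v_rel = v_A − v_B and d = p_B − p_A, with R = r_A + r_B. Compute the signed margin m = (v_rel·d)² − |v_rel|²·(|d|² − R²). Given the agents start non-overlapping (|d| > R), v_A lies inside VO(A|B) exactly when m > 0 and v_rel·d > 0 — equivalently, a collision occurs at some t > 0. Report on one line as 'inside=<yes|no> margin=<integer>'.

d = (20, -3),  |d|² = 409;  R = 2+6 = 8,  c = 409−8² = 345
v_rel = (-11, -8),  |v_rel|² = 185;  v_rel·d = (-11)·(20) + (-8)·(-3) = -196
185·t² + 392·t + 345 = 0  ⇒  m = (-196)² − 185·345 = -25409
m = -25409 < 0,  v_rel·d = -196 < 0  ⇒  outside

inside=no margin=-25409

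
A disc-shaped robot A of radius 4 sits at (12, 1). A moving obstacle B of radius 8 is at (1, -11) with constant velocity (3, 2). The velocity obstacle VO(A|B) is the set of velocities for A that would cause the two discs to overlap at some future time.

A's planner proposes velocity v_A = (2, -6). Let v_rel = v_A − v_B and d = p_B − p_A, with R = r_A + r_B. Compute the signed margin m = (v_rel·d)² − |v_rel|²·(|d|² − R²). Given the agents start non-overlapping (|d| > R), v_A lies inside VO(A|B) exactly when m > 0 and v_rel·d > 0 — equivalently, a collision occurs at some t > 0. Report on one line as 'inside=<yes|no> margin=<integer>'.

d = (-11, -12),  |d|² = 265;  R = 4+8 = 12,  c = 265−12² = 121
v_rel = (-1, -8),  |v_rel|² = 65;  v_rel·d = (-1)·(-11) + (-8)·(-12) = 107
65·t² − 214·t + 121 = 0  ⇒  m = 107² − 65·121 = 3584
m = 3584 > 0,  v_rel·d = 107 > 0  ⇒  inside

inside=yes margin=3584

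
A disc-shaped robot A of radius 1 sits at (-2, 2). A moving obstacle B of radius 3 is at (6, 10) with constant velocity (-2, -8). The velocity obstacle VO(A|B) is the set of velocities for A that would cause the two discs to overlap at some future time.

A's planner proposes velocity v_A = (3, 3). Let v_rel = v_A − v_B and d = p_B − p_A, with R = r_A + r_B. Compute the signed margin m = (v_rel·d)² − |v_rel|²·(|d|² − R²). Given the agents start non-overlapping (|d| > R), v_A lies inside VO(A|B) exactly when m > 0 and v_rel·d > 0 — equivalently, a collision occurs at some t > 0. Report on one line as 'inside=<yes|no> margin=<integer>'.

d = (8, 8),  |d|² = 128;  R = 1+3 = 4,  c = 128−4² = 112
v_rel = (5, 11),  |v_rel|² = 146;  v_rel·d = (5)·(8) + (11)·(8) = 128
146·t² − 256·t + 112 = 0  ⇒  m = 128² − 146·112 = 32
m = 32 > 0,  v_rel·d = 128 > 0  ⇒  inside

inside=yes margin=32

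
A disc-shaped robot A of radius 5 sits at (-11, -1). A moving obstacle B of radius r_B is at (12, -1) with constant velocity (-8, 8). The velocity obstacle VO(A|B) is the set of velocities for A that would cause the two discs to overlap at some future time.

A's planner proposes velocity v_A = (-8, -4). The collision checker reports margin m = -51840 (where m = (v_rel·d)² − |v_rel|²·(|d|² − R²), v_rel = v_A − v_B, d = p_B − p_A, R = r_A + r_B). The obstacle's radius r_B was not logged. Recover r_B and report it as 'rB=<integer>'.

m = -51840
d = (23, 0);  v_rel = (0, -12),  |v_rel|² = 144
v_rel×d = (0)·(0) − (-12)·(23) = 276
since m = R²·144 − 276²:  R² = (76176 + -51840) / 144 = 169
R = √169 = 13  ⇒  r_B = 13 − 5 = 8

rB=8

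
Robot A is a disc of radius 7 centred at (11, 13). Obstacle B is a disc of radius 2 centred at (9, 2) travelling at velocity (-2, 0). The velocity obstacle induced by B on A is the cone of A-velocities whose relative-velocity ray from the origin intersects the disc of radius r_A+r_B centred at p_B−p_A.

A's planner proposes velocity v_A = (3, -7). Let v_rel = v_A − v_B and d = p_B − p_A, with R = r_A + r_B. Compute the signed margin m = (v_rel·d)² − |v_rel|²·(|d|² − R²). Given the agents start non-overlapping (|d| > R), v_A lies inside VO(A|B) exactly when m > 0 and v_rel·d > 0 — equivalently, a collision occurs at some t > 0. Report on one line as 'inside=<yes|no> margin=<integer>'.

d = (-2, -11),  |d|² = 125;  R = 7+2 = 9,  c = 125−9² = 44
v_rel = (5, -7),  |v_rel|² = 74;  v_rel·d = (5)·(-2) + (-7)·(-11) = 67
74·t² − 134·t + 44 = 0  ⇒  m = 67² − 74·44 = 1233
m = 1233 > 0,  v_rel·d = 67 > 0  ⇒  inside

inside=yes margin=1233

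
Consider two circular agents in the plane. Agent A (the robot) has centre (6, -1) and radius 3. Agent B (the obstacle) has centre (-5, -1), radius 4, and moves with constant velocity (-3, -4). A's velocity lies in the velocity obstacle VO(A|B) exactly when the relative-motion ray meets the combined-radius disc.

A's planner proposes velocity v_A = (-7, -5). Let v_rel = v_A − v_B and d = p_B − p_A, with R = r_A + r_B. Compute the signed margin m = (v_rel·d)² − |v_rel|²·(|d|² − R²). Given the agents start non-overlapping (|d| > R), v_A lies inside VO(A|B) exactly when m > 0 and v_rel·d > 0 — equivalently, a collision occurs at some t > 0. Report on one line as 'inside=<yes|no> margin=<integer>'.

d = (-11, 0),  |d|² = 121;  R = 3+4 = 7,  c = 121−7² = 72
v_rel = (-4, -1),  |v_rel|² = 17;  v_rel·d = (-4)·(-11) + (-1)·(0) = 44
17·t² − 88·t + 72 = 0  ⇒  m = 44² − 17·72 = 712
m = 712 > 0,  v_rel·d = 44 > 0  ⇒  inside

inside=yes margin=712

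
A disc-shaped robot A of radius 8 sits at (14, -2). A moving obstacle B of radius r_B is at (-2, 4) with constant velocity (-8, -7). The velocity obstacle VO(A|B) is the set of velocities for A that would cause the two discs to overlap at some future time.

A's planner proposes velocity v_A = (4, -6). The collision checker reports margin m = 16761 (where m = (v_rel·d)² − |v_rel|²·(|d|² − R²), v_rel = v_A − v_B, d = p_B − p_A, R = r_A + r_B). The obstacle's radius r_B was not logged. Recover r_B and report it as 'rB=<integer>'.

m = 16761
d = (-16, 6);  v_rel = (12, 1),  |v_rel|² = 145
v_rel×d = (12)·(6) − (1)·(-16) = 88
since m = R²·145 − 88²:  R² = (7744 + 16761) / 145 = 169
R = √169 = 13  ⇒  r_B = 13 − 8 = 5

rB=5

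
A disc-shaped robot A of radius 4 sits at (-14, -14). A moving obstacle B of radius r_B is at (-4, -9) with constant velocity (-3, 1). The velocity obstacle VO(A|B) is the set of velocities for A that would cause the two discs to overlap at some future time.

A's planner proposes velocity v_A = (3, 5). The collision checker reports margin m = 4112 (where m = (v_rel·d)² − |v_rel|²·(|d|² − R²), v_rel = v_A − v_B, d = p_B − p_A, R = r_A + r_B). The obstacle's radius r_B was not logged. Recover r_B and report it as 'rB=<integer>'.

m = 4112
d = (10, 5);  v_rel = (6, 4),  |v_rel|² = 52
v_rel×d = (6)·(5) − (4)·(10) = -10
since m = R²·52 − (-10)²:  R² = (100 + 4112) / 52 = 81
R = √81 = 9  ⇒  r_B = 9 − 4 = 5

rB=5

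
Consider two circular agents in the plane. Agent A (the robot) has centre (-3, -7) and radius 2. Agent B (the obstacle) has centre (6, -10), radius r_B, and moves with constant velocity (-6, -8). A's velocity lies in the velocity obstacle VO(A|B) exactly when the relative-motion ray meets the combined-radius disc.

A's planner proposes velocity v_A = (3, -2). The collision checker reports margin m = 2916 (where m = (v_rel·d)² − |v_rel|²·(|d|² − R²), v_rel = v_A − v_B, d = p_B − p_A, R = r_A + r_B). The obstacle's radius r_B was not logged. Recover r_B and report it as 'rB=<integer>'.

m = 2916
d = (9, -3);  v_rel = (9, 6),  |v_rel|² = 117
v_rel×d = (9)·(-3) − (6)·(9) = -81
since m = R²·117 − (-81)²:  R² = (6561 + 2916) / 117 = 81
R = √81 = 9  ⇒  r_B = 9 − 2 = 7

rB=7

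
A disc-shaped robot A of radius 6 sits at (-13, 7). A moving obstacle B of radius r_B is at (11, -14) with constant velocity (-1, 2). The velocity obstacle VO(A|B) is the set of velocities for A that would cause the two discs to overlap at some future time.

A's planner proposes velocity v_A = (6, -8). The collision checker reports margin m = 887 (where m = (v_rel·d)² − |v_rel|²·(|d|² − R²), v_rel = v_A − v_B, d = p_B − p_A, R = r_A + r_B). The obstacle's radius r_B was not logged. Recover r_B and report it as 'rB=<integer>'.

m = 887
d = (24, -21);  v_rel = (7, -10),  |v_rel|² = 149
v_rel×d = (7)·(-21) − (-10)·(24) = 93
since m = R²·149 − 93²:  R² = (8649 + 887) / 149 = 64
R = √64 = 8  ⇒  r_B = 8 − 6 = 2

rB=2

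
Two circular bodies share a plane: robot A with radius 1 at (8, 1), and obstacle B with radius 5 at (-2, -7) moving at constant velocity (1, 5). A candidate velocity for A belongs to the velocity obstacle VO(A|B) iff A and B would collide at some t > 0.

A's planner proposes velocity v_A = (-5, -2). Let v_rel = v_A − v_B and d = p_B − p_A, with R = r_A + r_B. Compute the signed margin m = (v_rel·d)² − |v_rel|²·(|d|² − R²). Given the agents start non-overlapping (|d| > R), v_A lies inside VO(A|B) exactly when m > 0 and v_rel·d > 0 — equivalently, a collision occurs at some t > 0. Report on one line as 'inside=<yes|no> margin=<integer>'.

d = (-10, -8),  |d|² = 164;  R = 1+5 = 6,  c = 164−6² = 128
v_rel = (-6, -7),  |v_rel|² = 85;  v_rel·d = (-6)·(-10) + (-7)·(-8) = 116
85·t² − 232·t + 128 = 0  ⇒  m = 116² − 85·128 = 2576
m = 2576 > 0,  v_rel·d = 116 > 0  ⇒  inside

inside=yes margin=2576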